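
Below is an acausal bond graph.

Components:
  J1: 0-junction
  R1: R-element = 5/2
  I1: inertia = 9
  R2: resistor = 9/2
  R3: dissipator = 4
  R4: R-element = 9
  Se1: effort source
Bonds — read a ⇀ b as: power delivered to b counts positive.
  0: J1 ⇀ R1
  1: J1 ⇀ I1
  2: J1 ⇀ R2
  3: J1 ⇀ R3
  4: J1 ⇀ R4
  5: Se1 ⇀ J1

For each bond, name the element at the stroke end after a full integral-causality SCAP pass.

#5 →J1  (Se1: effort source, stroke at far end)
#0 →R1  (common-e at J1 fixed by 5)
#1 →I1  (0-jn J1 has e-setter on 5)
#2 →R2  (common-e at J1 fixed by 5)
#3 →R3  (J1 effort already set via bond 5)
#4 →R4  (0-jn J1 has e-setter on 5)

β0 stroke at R1
β1 stroke at I1
β2 stroke at R2
β3 stroke at R3
β4 stroke at R4
β5 stroke at J1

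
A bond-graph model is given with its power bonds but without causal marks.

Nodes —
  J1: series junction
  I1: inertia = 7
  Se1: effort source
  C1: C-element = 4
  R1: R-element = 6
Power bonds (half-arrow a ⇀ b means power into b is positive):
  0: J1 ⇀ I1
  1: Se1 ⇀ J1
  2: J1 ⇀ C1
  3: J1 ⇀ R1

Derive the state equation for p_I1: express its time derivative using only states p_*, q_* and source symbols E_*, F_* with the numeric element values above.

β1 |J1  (Se1 fixes effort; stroke away)
β0 |I1  (prefer integral on I1)
β2 |J1  (J1 flow already set via bond 0)
β3 |J1  (1-jn J1 has f-setter on 0)

dp_I1/dt = E_Se1 - 6*p_I1/7 - q_C1/4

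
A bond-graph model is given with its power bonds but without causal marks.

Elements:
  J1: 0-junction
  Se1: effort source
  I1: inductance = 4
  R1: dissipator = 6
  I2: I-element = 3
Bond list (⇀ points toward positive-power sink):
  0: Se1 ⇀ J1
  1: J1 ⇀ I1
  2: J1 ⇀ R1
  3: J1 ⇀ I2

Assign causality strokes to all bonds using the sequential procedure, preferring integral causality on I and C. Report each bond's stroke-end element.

#0 →J1  (source Se1 imposes e)
#1 →I1  (J1 effort already set via bond 0)
#2 →R1  (J1: bond 0 brought effort, rest push out)
#3 →I2  (J1 effort already set via bond 0)

b0 stroke at J1
b1 stroke at I1
b2 stroke at R1
b3 stroke at I2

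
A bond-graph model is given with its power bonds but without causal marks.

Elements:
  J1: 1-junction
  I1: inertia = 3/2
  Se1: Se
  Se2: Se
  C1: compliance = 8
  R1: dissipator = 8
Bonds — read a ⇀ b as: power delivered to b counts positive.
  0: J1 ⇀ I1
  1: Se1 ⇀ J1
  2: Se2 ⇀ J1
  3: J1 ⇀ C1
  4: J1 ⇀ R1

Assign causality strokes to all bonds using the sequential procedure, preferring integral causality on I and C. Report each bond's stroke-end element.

β1 →J1  (Se1 (Se) sets effort on bond)
β2 →J1  (Se2: effort source, stroke at far end)
β0 →I1  (I1 integral (f out))
β3 →J1  (J1: bond 0 brought flow, rest push out)
β4 →J1  (1-jn J1 has f-setter on 0)

b0 stroke→I1
b1 stroke→J1
b2 stroke→J1
b3 stroke→J1
b4 stroke→J1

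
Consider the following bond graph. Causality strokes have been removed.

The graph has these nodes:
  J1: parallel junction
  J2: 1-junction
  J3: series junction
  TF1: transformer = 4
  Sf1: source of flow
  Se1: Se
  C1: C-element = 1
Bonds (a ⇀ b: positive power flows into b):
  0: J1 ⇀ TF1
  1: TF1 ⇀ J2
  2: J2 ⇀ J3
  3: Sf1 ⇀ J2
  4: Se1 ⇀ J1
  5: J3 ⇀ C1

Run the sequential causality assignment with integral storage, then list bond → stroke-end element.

β3 |Sf1  (Sf1: flow source, stroke at near end)
β4 |J1  (Se1 (Se) sets effort on bond)
β0 |TF1  (0-jn J1 has e-setter on 4)
β1 |J2  (J2: bond 3 brought flow, rest push out)
β2 |J2  (J2 flow already set via bond 3)
β5 |J3  (common-f at J3 fixed by 2)

b0 stroke at TF1
b1 stroke at J2
b2 stroke at J2
b3 stroke at Sf1
b4 stroke at J1
b5 stroke at J3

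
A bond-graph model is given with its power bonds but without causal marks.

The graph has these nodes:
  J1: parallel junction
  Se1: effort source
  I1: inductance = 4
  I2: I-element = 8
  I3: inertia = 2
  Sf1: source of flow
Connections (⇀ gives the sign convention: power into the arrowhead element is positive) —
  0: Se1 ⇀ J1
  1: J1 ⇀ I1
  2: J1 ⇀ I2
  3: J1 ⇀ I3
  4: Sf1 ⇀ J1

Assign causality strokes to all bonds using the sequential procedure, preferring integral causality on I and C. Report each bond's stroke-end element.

β0 stroke at J1
β1 stroke at I1
β2 stroke at I2
β3 stroke at I3
β4 stroke at Sf1

β0 →J1  (Se1: effort source, stroke at far end)
β4 →Sf1  (Sf1: flow source, stroke at near end)
β1 →I1  (common-e at J1 fixed by 0)
β2 →I2  (common-e at J1 fixed by 0)
β3 →I3  (common-e at J1 fixed by 0)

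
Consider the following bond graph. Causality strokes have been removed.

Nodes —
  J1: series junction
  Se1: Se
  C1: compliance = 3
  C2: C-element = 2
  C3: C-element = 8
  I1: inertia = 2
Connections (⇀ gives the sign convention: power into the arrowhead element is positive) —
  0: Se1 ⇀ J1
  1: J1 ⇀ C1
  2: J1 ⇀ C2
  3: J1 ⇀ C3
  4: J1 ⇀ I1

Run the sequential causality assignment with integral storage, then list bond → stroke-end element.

b0 |J1
b1 |J1
b2 |J1
b3 |J1
b4 |I1

β0 stroke→J1  (Se1 (Se) sets effort on bond)
β1 stroke→J1  (C1 outputs effort q/C1)
β2 stroke→J1  (C2 outputs effort q/C2)
β3 stroke→J1  (C3: C, integral causality)
β4 stroke→I1  (J1 needs exactly one f-in)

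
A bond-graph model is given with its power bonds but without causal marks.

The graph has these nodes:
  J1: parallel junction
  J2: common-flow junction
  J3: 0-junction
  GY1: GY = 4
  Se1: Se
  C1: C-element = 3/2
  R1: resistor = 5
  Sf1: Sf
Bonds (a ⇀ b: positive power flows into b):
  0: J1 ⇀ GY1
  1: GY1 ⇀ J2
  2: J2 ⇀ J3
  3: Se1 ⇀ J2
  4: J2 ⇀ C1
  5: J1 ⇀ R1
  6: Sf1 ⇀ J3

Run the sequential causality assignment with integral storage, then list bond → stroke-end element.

bond 0 stroke→J1
bond 1 stroke→J2
bond 2 stroke→J3
bond 3 stroke→J2
bond 4 stroke→J2
bond 5 stroke→R1
bond 6 stroke→Sf1

#3 stroke at J2  (Se1: effort source, stroke at far end)
#6 stroke at Sf1  (Sf1 (Sf) sets flow on bond)
#2 stroke at J3  (J3 needs exactly one e-in)
#1 stroke at J2  (J2 flow already set via bond 2)
#4 stroke at J2  (common-f at J2 fixed by 2)
#0 stroke at J1  (GY GY1: same side as bond 1)
#5 stroke at R1  (common-e at J1 fixed by 0)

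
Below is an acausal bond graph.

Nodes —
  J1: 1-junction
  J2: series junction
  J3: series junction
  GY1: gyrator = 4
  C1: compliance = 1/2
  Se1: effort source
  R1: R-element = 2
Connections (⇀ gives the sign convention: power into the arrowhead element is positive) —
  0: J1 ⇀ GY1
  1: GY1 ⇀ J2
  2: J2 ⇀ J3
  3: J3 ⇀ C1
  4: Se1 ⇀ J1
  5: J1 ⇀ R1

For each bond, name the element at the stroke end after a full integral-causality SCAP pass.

#4 stroke→J1  (Se1 fixes effort; stroke away)
#3 stroke→J3  (C1: C, integral causality)
#2 stroke→J2  (J3 needs exactly one f-in)
#1 stroke→GY1  (closing 1-jn rule on J2)
#0 stroke→GY1  (GY1: gyrator matches bond 1)
#5 stroke→J1  (1-jn J1 has f-setter on 0)

bond 0 →GY1
bond 1 →GY1
bond 2 →J2
bond 3 →J3
bond 4 →J1
bond 5 →J1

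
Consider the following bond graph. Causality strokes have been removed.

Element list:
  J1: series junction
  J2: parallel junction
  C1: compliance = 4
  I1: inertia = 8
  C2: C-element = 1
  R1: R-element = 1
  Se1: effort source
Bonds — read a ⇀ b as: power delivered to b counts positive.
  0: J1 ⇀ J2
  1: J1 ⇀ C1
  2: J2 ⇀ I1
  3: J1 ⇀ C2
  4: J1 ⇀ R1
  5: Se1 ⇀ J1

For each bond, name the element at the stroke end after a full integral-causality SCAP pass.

#0 stroke at J2
#1 stroke at J1
#2 stroke at I1
#3 stroke at J1
#4 stroke at J1
#5 stroke at J1

β5 →J1  (Se1 fixes effort; stroke away)
β1 →J1  (C1: C, integral causality)
β2 →I1  (I1: I, integral causality)
β0 →J2  (only one effort-in slot at J2)
β3 →J1  (J1 flow already set via bond 0)
β4 →J1  (J1: bond 0 brought flow, rest push out)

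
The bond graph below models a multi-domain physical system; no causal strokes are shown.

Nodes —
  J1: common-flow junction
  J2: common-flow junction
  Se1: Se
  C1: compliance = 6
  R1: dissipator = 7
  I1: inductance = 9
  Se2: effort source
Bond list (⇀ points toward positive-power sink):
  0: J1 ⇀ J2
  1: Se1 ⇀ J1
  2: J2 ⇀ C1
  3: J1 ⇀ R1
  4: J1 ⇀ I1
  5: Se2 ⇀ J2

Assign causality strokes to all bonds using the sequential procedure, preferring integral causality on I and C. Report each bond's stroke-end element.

#0 →J1
#1 →J1
#2 →J2
#3 →J1
#4 →I1
#5 →J2

bond 1 →J1  (Se1: effort source, stroke at far end)
bond 5 →J2  (Se2 (Se) sets effort on bond)
bond 2 →J2  (C1: C, integral causality)
bond 0 →J1  (J2: last free bond brings flow in)
bond 4 →I1  (I1 integral (f out))
bond 3 →J1  (1-jn J1 has f-setter on 4)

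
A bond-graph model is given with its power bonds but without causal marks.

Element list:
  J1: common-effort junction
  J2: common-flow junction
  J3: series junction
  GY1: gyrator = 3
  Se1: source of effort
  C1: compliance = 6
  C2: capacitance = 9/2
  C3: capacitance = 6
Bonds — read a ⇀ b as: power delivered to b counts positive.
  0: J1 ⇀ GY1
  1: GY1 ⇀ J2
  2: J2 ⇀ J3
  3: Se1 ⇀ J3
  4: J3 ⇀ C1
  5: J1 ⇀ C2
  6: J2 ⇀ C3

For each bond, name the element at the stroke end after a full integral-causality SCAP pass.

bond 0 →GY1
bond 1 →GY1
bond 2 →J2
bond 3 →J3
bond 4 →J3
bond 5 →J1
bond 6 →J2

#3 stroke→J3  (source Se1 imposes e)
#4 stroke→J3  (prefer integral on C1)
#2 stroke→J2  (only one flow-in slot at J3)
#5 stroke→J1  (C2: C, integral causality)
#0 stroke→GY1  (common-e at J1 fixed by 5)
#1 stroke→GY1  (GY GY1: same side as bond 0)
#6 stroke→J2  (J2 flow already set via bond 1)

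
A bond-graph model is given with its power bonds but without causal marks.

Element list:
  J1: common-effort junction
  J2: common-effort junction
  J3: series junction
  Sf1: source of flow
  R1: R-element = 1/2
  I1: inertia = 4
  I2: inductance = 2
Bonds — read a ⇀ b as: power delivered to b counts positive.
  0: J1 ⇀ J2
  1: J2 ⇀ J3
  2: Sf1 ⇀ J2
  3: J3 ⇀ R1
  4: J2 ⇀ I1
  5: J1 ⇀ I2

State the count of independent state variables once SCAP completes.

2  (I1, I2 all integral)

#2 stroke at Sf1  (Sf1 (Sf) sets flow on bond)
#4 stroke at I1  (I1 outputs flow p/I1)
#5 stroke at I2  (I2 outputs flow p/I2)
#0 stroke at J1  (J1: last free bond brings effort in)
#1 stroke at J2  (J2: last free bond brings effort in)
#3 stroke at J3  (common-f at J3 fixed by 1)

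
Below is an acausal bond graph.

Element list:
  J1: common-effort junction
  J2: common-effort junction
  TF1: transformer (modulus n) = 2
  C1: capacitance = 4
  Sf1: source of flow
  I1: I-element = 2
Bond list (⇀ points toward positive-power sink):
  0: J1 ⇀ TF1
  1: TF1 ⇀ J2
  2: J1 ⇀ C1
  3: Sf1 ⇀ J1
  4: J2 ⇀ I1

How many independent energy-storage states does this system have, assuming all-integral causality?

β3 →Sf1  (source Sf1 imposes f)
β2 →J1  (prefer integral on C1)
β0 →TF1  (J1: bond 2 brought effort, rest push out)
β1 →J2  (TF1: transformer flips bond 0)
β4 →I1  (J2: bond 1 brought effort, rest push out)

2  (C1, I1 all integral)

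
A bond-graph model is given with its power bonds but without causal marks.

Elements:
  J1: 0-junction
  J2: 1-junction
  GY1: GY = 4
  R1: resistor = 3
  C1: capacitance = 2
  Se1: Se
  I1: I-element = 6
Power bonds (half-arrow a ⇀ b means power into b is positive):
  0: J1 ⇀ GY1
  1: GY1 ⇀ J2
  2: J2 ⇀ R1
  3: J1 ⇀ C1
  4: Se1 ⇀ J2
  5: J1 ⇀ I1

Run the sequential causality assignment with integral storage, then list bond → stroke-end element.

#4 |J2  (Se1 (Se) sets effort on bond)
#3 |J1  (prefer integral on C1)
#0 |GY1  (0-jn J1 has e-setter on 3)
#5 |I1  (J1 effort already set via bond 3)
#1 |GY1  (GY1: gyrator matches bond 0)
#2 |J2  (J2: bond 1 brought flow, rest push out)

#0 |GY1
#1 |GY1
#2 |J2
#3 |J1
#4 |J2
#5 |I1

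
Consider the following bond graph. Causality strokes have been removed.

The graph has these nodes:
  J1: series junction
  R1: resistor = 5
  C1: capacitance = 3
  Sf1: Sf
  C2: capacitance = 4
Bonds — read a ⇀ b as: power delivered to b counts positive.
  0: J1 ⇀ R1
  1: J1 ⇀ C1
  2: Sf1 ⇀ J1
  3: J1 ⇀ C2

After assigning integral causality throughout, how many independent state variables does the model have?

2  (C1, C2 all integral)

bond 2 stroke→Sf1  (Sf1 fixes flow; stroke at Sf1)
bond 0 stroke→J1  (J1: bond 2 brought flow, rest push out)
bond 1 stroke→J1  (common-f at J1 fixed by 2)
bond 3 stroke→J1  (1-jn J1 has f-setter on 2)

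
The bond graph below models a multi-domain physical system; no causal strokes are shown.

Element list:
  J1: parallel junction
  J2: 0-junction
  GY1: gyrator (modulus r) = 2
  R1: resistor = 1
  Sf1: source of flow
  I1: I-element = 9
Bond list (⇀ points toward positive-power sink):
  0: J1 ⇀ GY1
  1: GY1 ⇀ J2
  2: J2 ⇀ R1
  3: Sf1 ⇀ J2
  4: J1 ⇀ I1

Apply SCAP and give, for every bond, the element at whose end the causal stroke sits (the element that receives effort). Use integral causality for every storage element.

bond 0 stroke at J1
bond 1 stroke at J2
bond 2 stroke at R1
bond 3 stroke at Sf1
bond 4 stroke at I1

β3 →Sf1  (source Sf1 imposes f)
β4 →I1  (I1 integral (f out))
β0 →J1  (closing 0-jn rule on J1)
β1 →J2  (GY1: gyrator matches bond 0)
β2 →R1  (J2: bond 1 brought effort, rest push out)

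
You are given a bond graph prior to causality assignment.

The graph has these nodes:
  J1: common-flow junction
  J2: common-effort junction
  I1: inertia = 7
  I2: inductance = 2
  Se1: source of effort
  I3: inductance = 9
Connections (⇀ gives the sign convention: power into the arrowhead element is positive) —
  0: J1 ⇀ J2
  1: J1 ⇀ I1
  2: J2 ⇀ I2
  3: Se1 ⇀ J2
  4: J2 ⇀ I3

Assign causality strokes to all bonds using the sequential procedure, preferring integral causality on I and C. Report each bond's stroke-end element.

bond 3 stroke at J2  (source Se1 imposes e)
bond 0 stroke at J1  (0-jn J2 has e-setter on 3)
bond 2 stroke at I2  (J2 effort already set via bond 3)
bond 4 stroke at I3  (0-jn J2 has e-setter on 3)
bond 1 stroke at I1  (J1: last free bond brings flow in)

β0 →J1
β1 →I1
β2 →I2
β3 →J2
β4 →I3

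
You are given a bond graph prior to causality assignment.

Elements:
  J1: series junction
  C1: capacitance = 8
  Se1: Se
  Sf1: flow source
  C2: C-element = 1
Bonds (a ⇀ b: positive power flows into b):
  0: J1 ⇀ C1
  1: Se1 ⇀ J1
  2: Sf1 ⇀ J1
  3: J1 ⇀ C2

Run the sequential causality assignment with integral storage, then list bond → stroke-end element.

bond 1 →J1  (source Se1 imposes e)
bond 2 →Sf1  (Sf1 fixes flow; stroke at Sf1)
bond 0 →J1  (common-f at J1 fixed by 2)
bond 3 →J1  (1-jn J1 has f-setter on 2)

β0 stroke at J1
β1 stroke at J1
β2 stroke at Sf1
β3 stroke at J1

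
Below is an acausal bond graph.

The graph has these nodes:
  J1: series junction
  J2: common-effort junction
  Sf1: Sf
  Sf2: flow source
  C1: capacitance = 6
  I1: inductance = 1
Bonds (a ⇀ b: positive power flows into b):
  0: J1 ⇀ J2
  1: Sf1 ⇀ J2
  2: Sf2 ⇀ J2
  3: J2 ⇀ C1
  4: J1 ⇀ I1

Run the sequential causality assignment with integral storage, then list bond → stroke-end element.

bond 0 →J1
bond 1 →Sf1
bond 2 →Sf2
bond 3 →J2
bond 4 →I1

β1 stroke→Sf1  (source Sf1 imposes f)
β2 stroke→Sf2  (Sf2 (Sf) sets flow on bond)
β3 stroke→J2  (prefer integral on C1)
β0 stroke→J1  (common-e at J2 fixed by 3)
β4 stroke→I1  (J1: last free bond brings flow in)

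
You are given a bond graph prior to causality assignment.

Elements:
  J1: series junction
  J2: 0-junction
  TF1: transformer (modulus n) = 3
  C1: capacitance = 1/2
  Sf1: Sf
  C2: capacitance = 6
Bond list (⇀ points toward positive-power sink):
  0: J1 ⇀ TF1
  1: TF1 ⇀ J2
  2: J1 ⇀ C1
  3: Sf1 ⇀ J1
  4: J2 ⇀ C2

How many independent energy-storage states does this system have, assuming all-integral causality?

2  (C1, C2 all integral)

β3 stroke at Sf1  (Sf1 fixes flow; stroke at Sf1)
β0 stroke at J1  (common-f at J1 fixed by 3)
β2 stroke at J1  (common-f at J1 fixed by 3)
β1 stroke at TF1  (TF1: transformer flips bond 0)
β4 stroke at J2  (J2: last free bond brings effort in)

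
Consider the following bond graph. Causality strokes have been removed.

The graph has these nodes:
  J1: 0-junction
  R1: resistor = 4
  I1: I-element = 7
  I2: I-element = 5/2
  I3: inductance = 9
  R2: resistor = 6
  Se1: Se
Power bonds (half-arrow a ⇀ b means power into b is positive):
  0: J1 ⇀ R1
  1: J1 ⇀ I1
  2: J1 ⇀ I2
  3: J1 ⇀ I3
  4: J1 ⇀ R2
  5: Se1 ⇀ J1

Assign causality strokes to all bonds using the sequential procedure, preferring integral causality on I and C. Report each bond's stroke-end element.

#0 stroke→R1
#1 stroke→I1
#2 stroke→I2
#3 stroke→I3
#4 stroke→R2
#5 stroke→J1

β5 stroke at J1  (source Se1 imposes e)
β0 stroke at R1  (0-jn J1 has e-setter on 5)
β1 stroke at I1  (common-e at J1 fixed by 5)
β2 stroke at I2  (J1: bond 5 brought effort, rest push out)
β3 stroke at I3  (J1 effort already set via bond 5)
β4 stroke at R2  (common-e at J1 fixed by 5)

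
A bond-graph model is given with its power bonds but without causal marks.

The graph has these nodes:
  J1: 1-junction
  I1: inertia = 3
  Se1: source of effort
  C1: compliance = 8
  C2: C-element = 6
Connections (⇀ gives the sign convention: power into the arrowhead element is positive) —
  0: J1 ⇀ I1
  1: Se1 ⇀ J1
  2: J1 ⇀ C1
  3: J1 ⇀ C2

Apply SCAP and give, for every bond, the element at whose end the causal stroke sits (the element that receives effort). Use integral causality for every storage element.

bond 0 stroke→I1
bond 1 stroke→J1
bond 2 stroke→J1
bond 3 stroke→J1

β1 stroke at J1  (Se1: effort source, stroke at far end)
β0 stroke at I1  (I1 outputs flow p/I1)
β2 stroke at J1  (1-jn J1 has f-setter on 0)
β3 stroke at J1  (J1 flow already set via bond 0)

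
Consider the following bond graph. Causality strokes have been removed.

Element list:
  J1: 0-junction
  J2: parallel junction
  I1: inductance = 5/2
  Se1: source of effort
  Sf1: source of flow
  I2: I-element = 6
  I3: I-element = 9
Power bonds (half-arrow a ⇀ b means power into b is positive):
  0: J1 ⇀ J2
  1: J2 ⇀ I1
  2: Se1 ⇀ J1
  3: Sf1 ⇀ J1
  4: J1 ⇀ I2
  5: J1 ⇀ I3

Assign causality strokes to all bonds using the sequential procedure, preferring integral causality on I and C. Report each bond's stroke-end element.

bond 0 →J2
bond 1 →I1
bond 2 →J1
bond 3 →Sf1
bond 4 →I2
bond 5 →I3

b2 stroke at J1  (Se1 (Se) sets effort on bond)
b3 stroke at Sf1  (source Sf1 imposes f)
b0 stroke at J2  (J1: bond 2 brought effort, rest push out)
b4 stroke at I2  (0-jn J1 has e-setter on 2)
b5 stroke at I3  (common-e at J1 fixed by 2)
b1 stroke at I1  (J2: bond 0 brought effort, rest push out)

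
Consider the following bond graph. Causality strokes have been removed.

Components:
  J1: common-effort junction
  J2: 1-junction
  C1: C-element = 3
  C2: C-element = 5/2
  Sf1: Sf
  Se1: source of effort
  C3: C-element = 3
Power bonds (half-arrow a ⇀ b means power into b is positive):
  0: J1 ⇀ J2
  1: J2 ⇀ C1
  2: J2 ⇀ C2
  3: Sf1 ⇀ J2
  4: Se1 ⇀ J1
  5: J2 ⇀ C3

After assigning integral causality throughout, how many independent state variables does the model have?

3  (C1, C2, C3 all integral)

#3 →Sf1  (source Sf1 imposes f)
#4 →J1  (Se1 (Se) sets effort on bond)
#0 →J2  (J1 effort already set via bond 4)
#1 →J2  (J2: bond 3 brought flow, rest push out)
#2 →J2  (common-f at J2 fixed by 3)
#5 →J2  (1-jn J2 has f-setter on 3)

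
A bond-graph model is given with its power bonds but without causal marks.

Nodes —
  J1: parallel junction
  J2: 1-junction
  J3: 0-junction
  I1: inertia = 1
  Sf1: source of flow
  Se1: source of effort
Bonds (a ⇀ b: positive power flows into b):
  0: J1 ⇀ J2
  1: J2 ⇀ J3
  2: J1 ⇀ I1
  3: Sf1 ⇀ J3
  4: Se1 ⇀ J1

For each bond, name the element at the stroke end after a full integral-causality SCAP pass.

b0 stroke at J2
b1 stroke at J3
b2 stroke at I1
b3 stroke at Sf1
b4 stroke at J1

b3 stroke→Sf1  (Sf1 fixes flow; stroke at Sf1)
b4 stroke→J1  (Se1 fixes effort; stroke away)
b0 stroke→J2  (0-jn J1 has e-setter on 4)
b2 stroke→I1  (common-e at J1 fixed by 4)
b1 stroke→J3  (J2: last free bond brings flow in)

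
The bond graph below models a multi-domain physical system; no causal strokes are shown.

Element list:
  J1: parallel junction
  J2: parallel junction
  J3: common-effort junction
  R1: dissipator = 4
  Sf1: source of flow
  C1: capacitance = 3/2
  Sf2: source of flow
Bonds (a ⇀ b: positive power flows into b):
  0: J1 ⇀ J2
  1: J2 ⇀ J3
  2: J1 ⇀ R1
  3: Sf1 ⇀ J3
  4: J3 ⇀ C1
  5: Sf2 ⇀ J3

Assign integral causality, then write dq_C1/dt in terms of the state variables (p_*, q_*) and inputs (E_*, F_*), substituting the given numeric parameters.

dq_C1/dt = F_Sf1 + F_Sf2 - q_C1/6

#3 →Sf1  (Sf1 fixes flow; stroke at Sf1)
#5 →Sf2  (Sf2 fixes flow; stroke at Sf2)
#4 →J3  (prefer integral on C1)
#1 →J2  (J3: bond 4 brought effort, rest push out)
#0 →J1  (0-jn J2 has e-setter on 1)
#2 →R1  (J1 effort already set via bond 0)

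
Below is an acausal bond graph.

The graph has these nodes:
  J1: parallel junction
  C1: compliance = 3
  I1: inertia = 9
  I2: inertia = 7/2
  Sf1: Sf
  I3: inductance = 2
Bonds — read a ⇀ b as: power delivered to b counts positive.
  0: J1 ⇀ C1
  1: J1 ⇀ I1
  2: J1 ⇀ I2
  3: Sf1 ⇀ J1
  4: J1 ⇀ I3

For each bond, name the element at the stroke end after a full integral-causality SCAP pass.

b0 stroke→J1
b1 stroke→I1
b2 stroke→I2
b3 stroke→Sf1
b4 stroke→I3

#3 stroke→Sf1  (source Sf1 imposes f)
#0 stroke→J1  (prefer integral on C1)
#1 stroke→I1  (J1: bond 0 brought effort, rest push out)
#2 stroke→I2  (J1: bond 0 brought effort, rest push out)
#4 stroke→I3  (0-jn J1 has e-setter on 0)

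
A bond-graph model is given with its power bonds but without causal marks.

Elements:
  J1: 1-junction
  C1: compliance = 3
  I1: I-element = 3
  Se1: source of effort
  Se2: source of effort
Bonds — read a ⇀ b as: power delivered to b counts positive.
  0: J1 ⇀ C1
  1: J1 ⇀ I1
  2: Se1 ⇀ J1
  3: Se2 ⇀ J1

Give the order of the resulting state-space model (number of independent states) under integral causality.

2  (C1, I1 all integral)

b2 |J1  (Se1 (Se) sets effort on bond)
b3 |J1  (source Se2 imposes e)
b0 |J1  (prefer integral on C1)
b1 |I1  (J1 needs exactly one f-in)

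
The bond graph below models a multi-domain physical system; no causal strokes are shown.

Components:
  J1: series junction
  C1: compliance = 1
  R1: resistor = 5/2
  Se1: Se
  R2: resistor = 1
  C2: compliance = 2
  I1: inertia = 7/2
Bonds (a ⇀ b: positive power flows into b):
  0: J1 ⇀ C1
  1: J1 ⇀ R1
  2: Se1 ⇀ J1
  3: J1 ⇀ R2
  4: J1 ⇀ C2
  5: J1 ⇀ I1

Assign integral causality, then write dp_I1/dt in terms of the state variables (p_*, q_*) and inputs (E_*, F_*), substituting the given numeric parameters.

dp_I1/dt = E_Se1 - p_I1 - q_C1 - q_C2/2

b2 →J1  (Se1: effort source, stroke at far end)
b0 →J1  (C1: C, integral causality)
b4 →J1  (prefer integral on C2)
b5 →I1  (I1 integral (f out))
b1 →J1  (1-jn J1 has f-setter on 5)
b3 →J1  (J1: bond 5 brought flow, rest push out)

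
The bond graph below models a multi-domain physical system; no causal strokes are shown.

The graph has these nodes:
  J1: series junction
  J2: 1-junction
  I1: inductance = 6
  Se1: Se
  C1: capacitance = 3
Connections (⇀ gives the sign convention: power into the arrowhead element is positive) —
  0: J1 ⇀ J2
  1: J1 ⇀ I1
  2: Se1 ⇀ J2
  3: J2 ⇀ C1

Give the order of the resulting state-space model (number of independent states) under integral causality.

2  (C1, I1 all integral)

#2 |J2  (source Se1 imposes e)
#1 |I1  (I1 integral (f out))
#0 |J1  (J1 flow already set via bond 1)
#3 |J2  (J2: bond 0 brought flow, rest push out)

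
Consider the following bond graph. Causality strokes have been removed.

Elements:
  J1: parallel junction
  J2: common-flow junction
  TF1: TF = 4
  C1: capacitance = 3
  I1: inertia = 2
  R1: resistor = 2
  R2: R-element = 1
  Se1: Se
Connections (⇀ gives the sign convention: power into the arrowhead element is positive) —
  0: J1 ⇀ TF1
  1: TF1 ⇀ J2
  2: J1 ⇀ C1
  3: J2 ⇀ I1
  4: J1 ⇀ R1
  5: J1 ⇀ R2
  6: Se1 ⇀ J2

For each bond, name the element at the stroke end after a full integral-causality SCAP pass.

β0 →TF1
β1 →J2
β2 →J1
β3 →I1
β4 →R1
β5 →R2
β6 →J2

b6 |J2  (Se1 (Se) sets effort on bond)
b2 |J1  (prefer integral on C1)
b0 |TF1  (common-e at J1 fixed by 2)
b4 |R1  (0-jn J1 has e-setter on 2)
b5 |R2  (0-jn J1 has e-setter on 2)
b1 |J2  (through TF1, causality passes straight; one stroke at TF1)
b3 |I1  (J2 needs exactly one f-in)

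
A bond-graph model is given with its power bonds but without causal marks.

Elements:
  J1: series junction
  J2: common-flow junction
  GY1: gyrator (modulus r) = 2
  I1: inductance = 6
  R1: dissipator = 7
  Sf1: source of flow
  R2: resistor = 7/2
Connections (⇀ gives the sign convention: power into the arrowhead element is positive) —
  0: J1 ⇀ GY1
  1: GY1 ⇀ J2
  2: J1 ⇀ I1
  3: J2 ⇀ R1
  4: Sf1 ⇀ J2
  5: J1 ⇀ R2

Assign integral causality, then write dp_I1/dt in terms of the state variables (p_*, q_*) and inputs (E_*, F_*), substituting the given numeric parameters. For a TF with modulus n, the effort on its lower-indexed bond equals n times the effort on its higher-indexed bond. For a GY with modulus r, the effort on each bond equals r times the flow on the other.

β4 stroke at Sf1  (Sf1 (Sf) sets flow on bond)
β1 stroke at J2  (1-jn J2 has f-setter on 4)
β3 stroke at J2  (J2: bond 4 brought flow, rest push out)
β0 stroke at J1  (GY1: gyrator matches bond 1)
β2 stroke at I1  (prefer integral on I1)
β5 stroke at J1  (common-f at J1 fixed by 2)

dp_I1/dt = -2*F_Sf1 - 7*p_I1/12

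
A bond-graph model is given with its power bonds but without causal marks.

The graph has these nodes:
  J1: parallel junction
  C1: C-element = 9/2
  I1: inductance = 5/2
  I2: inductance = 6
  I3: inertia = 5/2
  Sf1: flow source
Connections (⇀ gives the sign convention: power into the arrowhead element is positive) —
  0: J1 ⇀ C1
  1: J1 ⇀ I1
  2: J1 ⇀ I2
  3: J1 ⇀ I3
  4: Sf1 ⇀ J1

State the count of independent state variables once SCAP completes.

4  (C1, I1, I2, I3 all integral)

β4 stroke at Sf1  (Sf1: flow source, stroke at near end)
β0 stroke at J1  (C1 outputs effort q/C1)
β1 stroke at I1  (common-e at J1 fixed by 0)
β2 stroke at I2  (0-jn J1 has e-setter on 0)
β3 stroke at I3  (J1 effort already set via bond 0)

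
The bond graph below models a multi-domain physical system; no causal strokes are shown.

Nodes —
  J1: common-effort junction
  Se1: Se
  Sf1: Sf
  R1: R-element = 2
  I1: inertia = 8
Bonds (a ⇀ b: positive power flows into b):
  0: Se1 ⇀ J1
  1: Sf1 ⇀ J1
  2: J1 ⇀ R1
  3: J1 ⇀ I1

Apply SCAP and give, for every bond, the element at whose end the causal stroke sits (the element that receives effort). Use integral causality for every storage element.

β0 stroke→J1
β1 stroke→Sf1
β2 stroke→R1
β3 stroke→I1

#0 stroke→J1  (source Se1 imposes e)
#1 stroke→Sf1  (source Sf1 imposes f)
#2 stroke→R1  (common-e at J1 fixed by 0)
#3 stroke→I1  (common-e at J1 fixed by 0)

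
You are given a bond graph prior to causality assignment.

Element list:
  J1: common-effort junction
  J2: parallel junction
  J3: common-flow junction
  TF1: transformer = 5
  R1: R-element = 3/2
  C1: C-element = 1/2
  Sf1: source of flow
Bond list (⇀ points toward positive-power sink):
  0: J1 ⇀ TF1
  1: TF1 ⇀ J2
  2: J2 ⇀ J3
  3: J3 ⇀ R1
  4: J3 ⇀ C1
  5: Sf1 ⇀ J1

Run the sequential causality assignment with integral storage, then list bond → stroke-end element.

bond 0 |J1
bond 1 |TF1
bond 2 |J2
bond 3 |J3
bond 4 |J3
bond 5 |Sf1

b5 stroke at Sf1  (Sf1 fixes flow; stroke at Sf1)
b0 stroke at J1  (only one effort-in slot at J1)
b1 stroke at TF1  (TF1 one-in-one-out from 0)
b2 stroke at J2  (J2: last free bond brings effort in)
b3 stroke at J3  (1-jn J3 has f-setter on 2)
b4 stroke at J3  (J3 flow already set via bond 2)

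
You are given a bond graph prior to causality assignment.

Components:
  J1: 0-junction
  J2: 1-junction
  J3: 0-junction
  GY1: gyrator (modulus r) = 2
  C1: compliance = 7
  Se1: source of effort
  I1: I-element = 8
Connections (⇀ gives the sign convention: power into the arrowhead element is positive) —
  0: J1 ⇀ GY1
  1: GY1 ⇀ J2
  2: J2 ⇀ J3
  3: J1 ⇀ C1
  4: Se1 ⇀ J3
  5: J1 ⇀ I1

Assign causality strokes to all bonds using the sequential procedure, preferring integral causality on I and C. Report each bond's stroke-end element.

b4 stroke→J3  (Se1 fixes effort; stroke away)
b2 stroke→J2  (0-jn J3 has e-setter on 4)
b1 stroke→GY1  (closing 1-jn rule on J2)
b0 stroke→GY1  (GY GY1: same side as bond 1)
b3 stroke→J1  (C1: C, integral causality)
b5 stroke→I1  (0-jn J1 has e-setter on 3)

β0 stroke→GY1
β1 stroke→GY1
β2 stroke→J2
β3 stroke→J1
β4 stroke→J3
β5 stroke→I1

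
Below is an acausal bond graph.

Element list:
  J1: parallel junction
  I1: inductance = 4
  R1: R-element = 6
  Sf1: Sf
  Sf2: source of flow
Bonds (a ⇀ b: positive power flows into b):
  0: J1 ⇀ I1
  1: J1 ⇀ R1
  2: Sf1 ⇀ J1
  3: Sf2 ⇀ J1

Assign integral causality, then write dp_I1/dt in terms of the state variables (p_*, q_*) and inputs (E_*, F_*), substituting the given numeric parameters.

b2 →Sf1  (Sf1 (Sf) sets flow on bond)
b3 →Sf2  (source Sf2 imposes f)
b0 →I1  (prefer integral on I1)
b1 →J1  (closing 0-jn rule on J1)

dp_I1/dt = 6*F_Sf1 + 6*F_Sf2 - 3*p_I1/2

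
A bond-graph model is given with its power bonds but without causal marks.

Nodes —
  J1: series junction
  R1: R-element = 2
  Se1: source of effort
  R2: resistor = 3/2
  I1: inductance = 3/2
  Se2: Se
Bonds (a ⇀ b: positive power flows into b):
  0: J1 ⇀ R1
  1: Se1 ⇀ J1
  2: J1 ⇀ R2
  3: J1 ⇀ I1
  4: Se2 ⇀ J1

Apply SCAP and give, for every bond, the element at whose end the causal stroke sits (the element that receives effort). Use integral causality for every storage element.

β0 |J1
β1 |J1
β2 |J1
β3 |I1
β4 |J1

bond 1 →J1  (Se1: effort source, stroke at far end)
bond 4 →J1  (source Se2 imposes e)
bond 3 →I1  (I1 integral (f out))
bond 0 →J1  (J1 flow already set via bond 3)
bond 2 →J1  (1-jn J1 has f-setter on 3)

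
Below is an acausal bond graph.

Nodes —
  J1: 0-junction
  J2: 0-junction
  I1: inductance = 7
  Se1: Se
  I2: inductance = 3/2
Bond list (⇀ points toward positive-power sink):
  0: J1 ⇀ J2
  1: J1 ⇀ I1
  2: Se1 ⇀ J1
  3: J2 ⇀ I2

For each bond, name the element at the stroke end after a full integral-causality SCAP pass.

#0 |J2
#1 |I1
#2 |J1
#3 |I2

bond 2 stroke→J1  (Se1 fixes effort; stroke away)
bond 0 stroke→J2  (J1 effort already set via bond 2)
bond 1 stroke→I1  (J1: bond 2 brought effort, rest push out)
bond 3 stroke→I2  (J2: bond 0 brought effort, rest push out)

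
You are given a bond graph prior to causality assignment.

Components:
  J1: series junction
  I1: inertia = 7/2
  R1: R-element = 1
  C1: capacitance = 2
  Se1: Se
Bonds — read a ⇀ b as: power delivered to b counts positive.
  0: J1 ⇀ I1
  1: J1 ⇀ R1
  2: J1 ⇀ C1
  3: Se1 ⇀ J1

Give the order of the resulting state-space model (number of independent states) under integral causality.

#3 stroke at J1  (Se1: effort source, stroke at far end)
#0 stroke at I1  (I1 outputs flow p/I1)
#1 stroke at J1  (1-jn J1 has f-setter on 0)
#2 stroke at J1  (J1 flow already set via bond 0)

2  (C1, I1 all integral)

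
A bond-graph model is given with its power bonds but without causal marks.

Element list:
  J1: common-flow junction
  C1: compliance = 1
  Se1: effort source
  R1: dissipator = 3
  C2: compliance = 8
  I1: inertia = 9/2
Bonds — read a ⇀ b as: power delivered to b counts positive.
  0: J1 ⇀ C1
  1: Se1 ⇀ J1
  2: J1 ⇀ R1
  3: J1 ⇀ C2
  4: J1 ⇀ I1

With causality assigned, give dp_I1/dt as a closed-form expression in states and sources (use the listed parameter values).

dp_I1/dt = E_Se1 - 2*p_I1/3 - q_C1 - q_C2/8

bond 1 →J1  (Se1 fixes effort; stroke away)
bond 0 →J1  (prefer integral on C1)
bond 3 →J1  (C2: C, integral causality)
bond 4 →I1  (I1: I, integral causality)
bond 2 →J1  (1-jn J1 has f-setter on 4)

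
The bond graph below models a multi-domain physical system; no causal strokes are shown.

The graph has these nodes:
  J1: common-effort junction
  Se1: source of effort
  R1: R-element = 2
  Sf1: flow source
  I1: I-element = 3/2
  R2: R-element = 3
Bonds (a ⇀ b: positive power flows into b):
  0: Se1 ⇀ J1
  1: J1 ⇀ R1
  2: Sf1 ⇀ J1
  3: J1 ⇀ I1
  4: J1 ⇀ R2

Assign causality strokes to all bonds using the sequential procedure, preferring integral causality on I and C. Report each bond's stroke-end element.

bond 0 →J1
bond 1 →R1
bond 2 →Sf1
bond 3 →I1
bond 4 →R2

β0 →J1  (Se1 (Se) sets effort on bond)
β2 →Sf1  (source Sf1 imposes f)
β1 →R1  (J1 effort already set via bond 0)
β3 →I1  (common-e at J1 fixed by 0)
β4 →R2  (J1 effort already set via bond 0)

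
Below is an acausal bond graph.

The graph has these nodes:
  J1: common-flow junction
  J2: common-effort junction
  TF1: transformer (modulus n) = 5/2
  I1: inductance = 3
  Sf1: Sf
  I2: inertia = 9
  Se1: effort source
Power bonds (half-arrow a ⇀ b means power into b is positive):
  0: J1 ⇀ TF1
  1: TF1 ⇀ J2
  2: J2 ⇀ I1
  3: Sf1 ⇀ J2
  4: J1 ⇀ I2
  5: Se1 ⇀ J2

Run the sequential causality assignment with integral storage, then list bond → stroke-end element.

β3 stroke→Sf1  (source Sf1 imposes f)
β5 stroke→J2  (Se1 (Se) sets effort on bond)
β1 stroke→TF1  (J2: bond 5 brought effort, rest push out)
β2 stroke→I1  (common-e at J2 fixed by 5)
β0 stroke→J1  (TF1 one-in-one-out from 1)
β4 stroke→I2  (J1: last free bond brings flow in)

#0 stroke→J1
#1 stroke→TF1
#2 stroke→I1
#3 stroke→Sf1
#4 stroke→I2
#5 stroke→J2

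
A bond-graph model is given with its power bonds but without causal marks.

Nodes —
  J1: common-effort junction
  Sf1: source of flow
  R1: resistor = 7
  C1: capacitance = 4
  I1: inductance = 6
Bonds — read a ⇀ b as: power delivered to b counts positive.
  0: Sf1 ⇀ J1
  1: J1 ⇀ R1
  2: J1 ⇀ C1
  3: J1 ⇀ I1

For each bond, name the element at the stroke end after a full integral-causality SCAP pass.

b0 stroke→Sf1
b1 stroke→R1
b2 stroke→J1
b3 stroke→I1

bond 0 |Sf1  (Sf1: flow source, stroke at near end)
bond 2 |J1  (C1 integral (e out))
bond 1 |R1  (0-jn J1 has e-setter on 2)
bond 3 |I1  (J1: bond 2 brought effort, rest push out)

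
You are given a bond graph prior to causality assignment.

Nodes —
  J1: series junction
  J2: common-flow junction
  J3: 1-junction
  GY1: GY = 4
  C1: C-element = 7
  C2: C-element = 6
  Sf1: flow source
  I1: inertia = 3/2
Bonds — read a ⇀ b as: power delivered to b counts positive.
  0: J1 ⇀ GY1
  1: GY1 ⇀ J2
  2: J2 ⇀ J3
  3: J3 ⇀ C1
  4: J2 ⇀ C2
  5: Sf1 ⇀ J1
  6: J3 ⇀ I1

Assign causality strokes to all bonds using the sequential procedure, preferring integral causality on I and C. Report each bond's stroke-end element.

bond 0 stroke→J1
bond 1 stroke→J2
bond 2 stroke→J3
bond 3 stroke→J3
bond 4 stroke→J2
bond 5 stroke→Sf1
bond 6 stroke→I1

β5 |Sf1  (Sf1 (Sf) sets flow on bond)
β0 |J1  (1-jn J1 has f-setter on 5)
β1 |J2  (GY GY1: same side as bond 0)
β3 |J3  (C1 outputs effort q/C1)
β4 |J2  (prefer integral on C2)
β2 |J3  (only one flow-in slot at J2)
β6 |I1  (only one flow-in slot at J3)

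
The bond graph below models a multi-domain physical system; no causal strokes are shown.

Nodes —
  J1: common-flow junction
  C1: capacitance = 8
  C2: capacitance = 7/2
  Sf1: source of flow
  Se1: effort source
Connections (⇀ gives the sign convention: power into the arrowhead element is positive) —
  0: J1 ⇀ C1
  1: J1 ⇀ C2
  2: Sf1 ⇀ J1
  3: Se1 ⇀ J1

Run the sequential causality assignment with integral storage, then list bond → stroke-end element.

bond 2 |Sf1  (Sf1 (Sf) sets flow on bond)
bond 3 |J1  (Se1: effort source, stroke at far end)
bond 0 |J1  (1-jn J1 has f-setter on 2)
bond 1 |J1  (J1 flow already set via bond 2)

bond 0 |J1
bond 1 |J1
bond 2 |Sf1
bond 3 |J1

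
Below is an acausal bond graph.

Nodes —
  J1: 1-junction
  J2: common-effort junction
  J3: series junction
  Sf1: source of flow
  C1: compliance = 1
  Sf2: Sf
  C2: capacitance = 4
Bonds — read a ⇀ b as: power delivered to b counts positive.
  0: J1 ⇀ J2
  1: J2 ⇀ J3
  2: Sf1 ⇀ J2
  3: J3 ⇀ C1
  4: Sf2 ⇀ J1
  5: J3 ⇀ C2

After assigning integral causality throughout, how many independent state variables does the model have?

bond 2 |Sf1  (source Sf1 imposes f)
bond 4 |Sf2  (Sf2: flow source, stroke at near end)
bond 0 |J1  (common-f at J1 fixed by 4)
bond 1 |J2  (J2 needs exactly one e-in)
bond 3 |J3  (J3: bond 1 brought flow, rest push out)
bond 5 |J3  (J3 flow already set via bond 1)

2  (C1, C2 all integral)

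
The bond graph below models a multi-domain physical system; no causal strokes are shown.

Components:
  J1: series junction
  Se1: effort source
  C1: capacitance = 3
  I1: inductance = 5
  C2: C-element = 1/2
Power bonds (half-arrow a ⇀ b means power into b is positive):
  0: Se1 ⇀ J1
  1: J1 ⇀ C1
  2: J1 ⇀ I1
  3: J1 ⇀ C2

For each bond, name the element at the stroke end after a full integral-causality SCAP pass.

β0 stroke→J1
β1 stroke→J1
β2 stroke→I1
β3 stroke→J1

β0 →J1  (Se1 (Se) sets effort on bond)
β1 →J1  (C1: C, integral causality)
β2 →I1  (I1 outputs flow p/I1)
β3 →J1  (J1: bond 2 brought flow, rest push out)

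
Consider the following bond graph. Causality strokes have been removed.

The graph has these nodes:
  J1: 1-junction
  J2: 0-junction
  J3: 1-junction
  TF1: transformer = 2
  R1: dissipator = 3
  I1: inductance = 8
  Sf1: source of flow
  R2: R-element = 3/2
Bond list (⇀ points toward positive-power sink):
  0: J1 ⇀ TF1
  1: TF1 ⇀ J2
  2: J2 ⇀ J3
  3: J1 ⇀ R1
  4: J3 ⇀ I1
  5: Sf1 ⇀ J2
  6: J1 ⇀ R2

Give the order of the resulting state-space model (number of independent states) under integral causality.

1  (I1 all integral)

bond 5 |Sf1  (Sf1: flow source, stroke at near end)
bond 4 |I1  (I1 outputs flow p/I1)
bond 2 |J3  (J3 flow already set via bond 4)
bond 1 |J2  (J2: last free bond brings effort in)
bond 0 |TF1  (TF1: transformer flips bond 1)
bond 3 |J1  (J1 flow already set via bond 0)
bond 6 |J1  (1-jn J1 has f-setter on 0)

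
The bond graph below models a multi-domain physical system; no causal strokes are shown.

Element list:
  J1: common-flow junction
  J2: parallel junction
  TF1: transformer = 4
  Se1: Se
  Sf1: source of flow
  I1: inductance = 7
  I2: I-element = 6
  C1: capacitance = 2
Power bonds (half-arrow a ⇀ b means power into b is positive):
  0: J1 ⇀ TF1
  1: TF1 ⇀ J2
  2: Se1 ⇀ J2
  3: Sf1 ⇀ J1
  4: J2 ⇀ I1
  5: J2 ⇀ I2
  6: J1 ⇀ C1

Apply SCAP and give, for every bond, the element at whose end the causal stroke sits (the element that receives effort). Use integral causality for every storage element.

#2 |J2  (source Se1 imposes e)
#3 |Sf1  (Sf1 fixes flow; stroke at Sf1)
#0 |J1  (1-jn J1 has f-setter on 3)
#6 |J1  (common-f at J1 fixed by 3)
#1 |TF1  (common-e at J2 fixed by 2)
#4 |I1  (common-e at J2 fixed by 2)
#5 |I2  (common-e at J2 fixed by 2)

b0 →J1
b1 →TF1
b2 →J2
b3 →Sf1
b4 →I1
b5 →I2
b6 →J1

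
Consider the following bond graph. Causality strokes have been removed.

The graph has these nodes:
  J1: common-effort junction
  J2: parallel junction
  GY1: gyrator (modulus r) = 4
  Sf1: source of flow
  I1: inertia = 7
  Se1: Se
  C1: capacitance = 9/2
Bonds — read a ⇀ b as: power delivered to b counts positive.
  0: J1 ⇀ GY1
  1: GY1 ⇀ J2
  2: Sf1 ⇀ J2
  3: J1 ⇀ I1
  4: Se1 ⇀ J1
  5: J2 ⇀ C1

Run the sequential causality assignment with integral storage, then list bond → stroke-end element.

#2 |Sf1  (Sf1 fixes flow; stroke at Sf1)
#4 |J1  (Se1 fixes effort; stroke away)
#0 |GY1  (J1: bond 4 brought effort, rest push out)
#3 |I1  (J1 effort already set via bond 4)
#1 |GY1  (GY1 both-in/both-out from 0)
#5 |J2  (J2: last free bond brings effort in)

bond 0 →GY1
bond 1 →GY1
bond 2 →Sf1
bond 3 →I1
bond 4 →J1
bond 5 →J2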